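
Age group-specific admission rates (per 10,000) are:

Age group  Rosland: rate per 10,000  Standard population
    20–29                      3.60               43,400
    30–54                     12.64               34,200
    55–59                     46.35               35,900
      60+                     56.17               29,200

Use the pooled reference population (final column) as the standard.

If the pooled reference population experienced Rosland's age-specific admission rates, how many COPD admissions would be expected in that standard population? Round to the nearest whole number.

Expected COPD admissions = Σ (standard pop × age-specific rate ÷ 10,000)
= 43,400×3.60/10,000 + 34,200×12.64/10,000 + 35,900×46.35/10,000 + 29,200×56.17/10,000
= 15.62 + 43.23 + 166.40 + 164.02 = 389.27.

389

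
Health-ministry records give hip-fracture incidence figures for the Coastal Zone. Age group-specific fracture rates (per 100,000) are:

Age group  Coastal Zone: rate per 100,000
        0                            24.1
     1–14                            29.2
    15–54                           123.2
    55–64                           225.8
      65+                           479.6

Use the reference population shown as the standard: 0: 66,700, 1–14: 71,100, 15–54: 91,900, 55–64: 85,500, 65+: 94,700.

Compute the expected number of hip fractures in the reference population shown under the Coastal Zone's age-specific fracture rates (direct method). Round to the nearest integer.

Expected hip fractures = Σ (standard pop × age-specific rate ÷ 100,000)
= 66,700×24.1/100,000 + 71,100×29.2/100,000 + 91,900×123.2/100,000 + 85,500×225.8/100,000 + 94,700×479.6/100,000
= 16.07 + 20.76 + 113.22 + 193.06 + 454.18 = 797.30.

797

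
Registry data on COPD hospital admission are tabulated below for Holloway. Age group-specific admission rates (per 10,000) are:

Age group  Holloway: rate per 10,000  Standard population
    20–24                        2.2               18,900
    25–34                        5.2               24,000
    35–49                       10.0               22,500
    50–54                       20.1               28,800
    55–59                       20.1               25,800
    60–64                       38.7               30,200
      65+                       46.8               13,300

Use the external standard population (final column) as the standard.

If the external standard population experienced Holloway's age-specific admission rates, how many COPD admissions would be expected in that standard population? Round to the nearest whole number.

328

Expected COPD admissions = Σ (standard pop × age-specific rate ÷ 10,000)
= 18,900×2.2/10,000 + 24,000×5.2/10,000 + 22,500×10.0/10,000 + 28,800×20.1/10,000 + 25,800×20.1/10,000 + 30,200×38.7/10,000 + 13,300×46.8/10,000
= 4.16 + 12.48 + 22.50 + 57.89 + 51.86 + 116.87 + 62.24 = 328.00.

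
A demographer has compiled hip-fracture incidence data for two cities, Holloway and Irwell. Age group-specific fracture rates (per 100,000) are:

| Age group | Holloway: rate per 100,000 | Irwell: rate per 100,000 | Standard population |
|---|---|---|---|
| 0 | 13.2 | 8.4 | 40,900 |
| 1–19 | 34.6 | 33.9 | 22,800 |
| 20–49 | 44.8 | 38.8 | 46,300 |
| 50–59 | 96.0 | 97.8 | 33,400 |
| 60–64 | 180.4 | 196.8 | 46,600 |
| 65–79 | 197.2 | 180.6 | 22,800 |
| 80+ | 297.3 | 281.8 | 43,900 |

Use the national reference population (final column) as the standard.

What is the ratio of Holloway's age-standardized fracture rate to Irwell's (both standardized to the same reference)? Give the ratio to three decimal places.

1.023

Standard total = 256,700; weights = 0.1593, 0.0888, 0.1804, 0.1301, 0.1815, 0.0888, 0.1710.
Holloway: 0.1593×13.2 + 0.0888×34.6 + 0.1804×44.8 + 0.1301×96.0 + 0.1815×180.4 + 0.0888×197.2 + 0.1710×297.3 = 126.8550 per 100,000.
Irwell: 0.1593×8.4 + 0.0888×33.9 + 0.1804×38.8 + 0.1301×97.8 + 0.1815×196.8 + 0.0888×180.6 + 0.1710×281.8 = 124.0320 per 100,000.
Ratio = 126.8550 ÷ 124.0320 = 1.02276.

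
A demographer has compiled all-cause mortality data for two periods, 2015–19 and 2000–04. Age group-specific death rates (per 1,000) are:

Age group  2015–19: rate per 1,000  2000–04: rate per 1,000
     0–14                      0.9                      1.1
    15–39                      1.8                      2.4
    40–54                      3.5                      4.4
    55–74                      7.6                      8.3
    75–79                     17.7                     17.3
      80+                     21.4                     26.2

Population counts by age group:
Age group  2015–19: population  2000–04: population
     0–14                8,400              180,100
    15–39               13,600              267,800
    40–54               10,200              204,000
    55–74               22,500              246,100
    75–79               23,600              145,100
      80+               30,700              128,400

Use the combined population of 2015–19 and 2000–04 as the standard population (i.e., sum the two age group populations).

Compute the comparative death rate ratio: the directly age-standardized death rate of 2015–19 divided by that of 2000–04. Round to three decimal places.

0.885

Combined standard total = 1,280,500; weights = 0.1472, 0.2198, 0.1673, 0.2098, 0.1317, 0.1242.
2015–19: 0.1472×0.9 + 0.2198×1.8 + 0.1673×3.5 + 0.2098×7.6 + 0.1317×17.7 + 0.1242×21.4 = 7.6985 per 1,000.
2000–04: 0.1472×1.1 + 0.2198×2.4 + 0.1673×4.4 + 0.2098×8.3 + 0.1317×17.3 + 0.1242×26.2 = 8.7009 per 1,000.
Ratio = 7.6985 ÷ 8.7009 = 0.88480.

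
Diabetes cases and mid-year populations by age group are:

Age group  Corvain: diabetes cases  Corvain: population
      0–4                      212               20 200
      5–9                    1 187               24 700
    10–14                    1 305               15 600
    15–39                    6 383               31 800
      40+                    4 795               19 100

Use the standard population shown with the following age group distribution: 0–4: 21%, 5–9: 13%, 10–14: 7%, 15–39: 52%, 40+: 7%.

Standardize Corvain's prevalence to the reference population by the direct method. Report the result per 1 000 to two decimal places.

136.26

Age-specific rates per 1 000 for Corvain: 10.495, 48.057, 83.654, 200.723, 251.047.
Standard weights: 0.21, 0.13, 0.07, 0.52, 0.07.
Standardized rate: 0.2100×10.495 + 0.1300×48.057 + 0.0700×83.654 + 0.5200×200.723 + 0.0700×251.047 = 136.2565 per 1 000.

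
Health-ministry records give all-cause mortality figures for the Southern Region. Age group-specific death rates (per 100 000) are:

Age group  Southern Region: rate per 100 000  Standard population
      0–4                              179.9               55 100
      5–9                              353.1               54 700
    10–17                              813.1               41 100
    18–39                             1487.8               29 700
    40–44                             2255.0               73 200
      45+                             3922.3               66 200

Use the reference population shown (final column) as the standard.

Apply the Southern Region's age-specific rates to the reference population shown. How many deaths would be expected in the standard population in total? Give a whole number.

5316

Expected deaths = Σ (standard pop × age-specific rate ÷ 100 000)
= 55 100×179.9/100 000 + 54 700×353.1/100 000 + 41 100×813.1/100 000 + 29 700×1487.8/100 000 + 73 200×2255.0/100 000 + 66 200×3922.3/100 000
= 99.12 + 193.15 + 334.18 + 441.88 + 1650.66 + 2596.56 = 5315.55.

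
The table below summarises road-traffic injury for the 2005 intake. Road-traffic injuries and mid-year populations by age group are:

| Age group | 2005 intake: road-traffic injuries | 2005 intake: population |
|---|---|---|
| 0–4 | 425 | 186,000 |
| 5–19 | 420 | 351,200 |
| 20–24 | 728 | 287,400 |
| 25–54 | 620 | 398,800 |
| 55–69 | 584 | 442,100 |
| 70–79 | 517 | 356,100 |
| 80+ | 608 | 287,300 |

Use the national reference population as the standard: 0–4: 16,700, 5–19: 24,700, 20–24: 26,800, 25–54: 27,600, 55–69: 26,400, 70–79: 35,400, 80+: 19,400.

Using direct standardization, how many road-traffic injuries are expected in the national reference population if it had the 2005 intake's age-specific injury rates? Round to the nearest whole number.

Age-specific rates per 100,000 for the 2005 intake: 228.49, 119.59, 253.31, 155.47, 132.10, 145.18, 211.63.
Expected road-traffic injuries = Σ (standard pop × age-specific rate ÷ 100,000)
= 16,700×228.49/100,000 + 24,700×119.59/100,000 + 26,800×253.31/100,000 + 27,600×155.47/100,000 + 26,400×132.10/100,000 + 35,400×145.18/100,000 + 19,400×211.63/100,000
= 38.16 + 29.54 + 67.89 + 42.91 + 34.87 + 51.40 + 41.06 = 305.82.

306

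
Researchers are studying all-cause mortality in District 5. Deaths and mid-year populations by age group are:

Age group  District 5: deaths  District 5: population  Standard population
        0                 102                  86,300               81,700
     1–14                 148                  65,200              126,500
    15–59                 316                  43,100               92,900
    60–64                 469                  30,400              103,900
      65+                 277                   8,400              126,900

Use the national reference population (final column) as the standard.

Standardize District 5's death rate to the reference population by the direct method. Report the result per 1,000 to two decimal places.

Age-specific rates per 1,000 for District 5: 1.182, 2.270, 7.332, 15.428, 32.976.
Standard total = 531,900; weights = 0.1536, 0.2378, 0.1747, 0.1953, 0.2386.
Standardized rate: 0.1536×1.182 + 0.2378×2.270 + 0.1747×7.332 + 0.1953×15.428 + 0.2386×32.976 = 12.8830 per 1,000.

12.88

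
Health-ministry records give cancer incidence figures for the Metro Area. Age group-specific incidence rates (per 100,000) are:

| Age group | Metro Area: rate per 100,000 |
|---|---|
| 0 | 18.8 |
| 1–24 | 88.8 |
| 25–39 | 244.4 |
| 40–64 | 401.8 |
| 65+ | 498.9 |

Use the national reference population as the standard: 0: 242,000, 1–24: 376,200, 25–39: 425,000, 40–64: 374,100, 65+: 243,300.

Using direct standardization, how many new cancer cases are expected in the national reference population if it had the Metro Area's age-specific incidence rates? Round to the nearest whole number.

4135

Expected new cancer cases = Σ (standard pop × age-specific rate ÷ 100,000)
= 242,000×18.8/100,000 + 376,200×88.8/100,000 + 425,000×244.4/100,000 + 374,100×401.8/100,000 + 243,300×498.9/100,000
= 45.50 + 334.07 + 1038.70 + 1503.13 + 1213.82 = 4135.22.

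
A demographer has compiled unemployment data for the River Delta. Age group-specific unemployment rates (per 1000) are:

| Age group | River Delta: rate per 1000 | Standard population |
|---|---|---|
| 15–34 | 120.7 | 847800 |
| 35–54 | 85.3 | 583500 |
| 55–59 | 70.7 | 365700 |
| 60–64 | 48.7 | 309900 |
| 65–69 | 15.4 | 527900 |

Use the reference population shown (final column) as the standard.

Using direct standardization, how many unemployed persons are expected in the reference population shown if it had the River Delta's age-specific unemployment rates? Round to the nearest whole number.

Expected unemployed persons = Σ (standard pop × age-specific rate ÷ 1000)
= 847800×120.7/1000 + 583500×85.3/1000 + 365700×70.7/1000 + 309900×48.7/1000 + 527900×15.4/1000
= 102329.46 + 49772.55 + 25854.99 + 15092.13 + 8129.66 = 201178.79.

201179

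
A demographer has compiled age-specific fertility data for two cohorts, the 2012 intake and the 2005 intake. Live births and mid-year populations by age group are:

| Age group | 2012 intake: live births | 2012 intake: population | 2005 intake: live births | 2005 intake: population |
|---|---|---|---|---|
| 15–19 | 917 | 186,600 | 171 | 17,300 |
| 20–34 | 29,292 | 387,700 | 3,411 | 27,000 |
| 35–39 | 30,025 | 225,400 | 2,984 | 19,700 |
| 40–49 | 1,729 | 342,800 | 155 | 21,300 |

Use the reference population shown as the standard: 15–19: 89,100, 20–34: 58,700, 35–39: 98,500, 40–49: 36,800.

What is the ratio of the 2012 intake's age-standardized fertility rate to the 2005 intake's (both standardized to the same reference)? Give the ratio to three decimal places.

0.774

Age-specific rates per 1,000 for the 2012 intake: 4.914, 75.553, 133.208, 5.044.
For the 2005 intake: 9.884, 126.333, 151.472, 7.277.
Standard total = 283,100; weights = 0.3147, 0.2073, 0.3479, 0.1300.
The 2012 intake: 0.3147×4.914 + 0.2073×75.553 + 0.3479×133.208 + 0.1300×5.044 = 64.2155 per 1,000.
The 2005 intake: 0.3147×9.884 + 0.2073×126.333 + 0.3479×151.472 + 0.1300×7.277 = 82.9539 per 1,000.
Ratio = 64.2155 ÷ 82.9539 = 0.77411.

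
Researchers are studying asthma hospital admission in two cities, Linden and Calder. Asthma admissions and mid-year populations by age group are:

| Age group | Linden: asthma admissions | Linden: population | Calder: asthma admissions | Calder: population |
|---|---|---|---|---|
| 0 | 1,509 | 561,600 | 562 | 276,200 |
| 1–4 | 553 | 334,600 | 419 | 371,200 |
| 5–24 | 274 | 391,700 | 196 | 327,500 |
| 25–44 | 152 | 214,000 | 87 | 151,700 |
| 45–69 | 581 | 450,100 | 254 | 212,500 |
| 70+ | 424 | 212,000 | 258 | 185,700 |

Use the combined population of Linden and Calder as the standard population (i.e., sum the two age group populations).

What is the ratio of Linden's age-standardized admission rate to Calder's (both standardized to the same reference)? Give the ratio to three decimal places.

Age-specific rates per 10,000 for Linden: 26.87, 16.53, 7.00, 7.10, 12.91, 20.00.
For Calder: 20.35, 11.29, 5.98, 5.74, 11.95, 13.89.
Combined standard total = 3,688,800; weights = 0.2271, 0.1913, 0.1950, 0.0991, 0.1796, 0.1078.
Linden: 0.2271×26.87 + 0.1913×16.53 + 0.1950×7.00 + 0.0991×7.10 + 0.1796×12.91 + 0.1078×20.00 = 15.8078 per 10,000.
Calder: 0.2271×20.35 + 0.1913×11.29 + 0.1950×5.98 + 0.0991×5.74 + 0.1796×11.95 + 0.1078×13.89 = 12.1614 per 10,000.
Ratio = 15.8078 ÷ 12.1614 = 1.29983.

1.300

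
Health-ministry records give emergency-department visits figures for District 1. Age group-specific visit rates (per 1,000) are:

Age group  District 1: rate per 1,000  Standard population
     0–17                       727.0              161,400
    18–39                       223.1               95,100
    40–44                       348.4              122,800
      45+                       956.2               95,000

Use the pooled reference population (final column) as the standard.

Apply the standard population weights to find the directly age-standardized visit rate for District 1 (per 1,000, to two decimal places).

573.85

Standard total = 474,300; weights = 0.3403, 0.2005, 0.2589, 0.2003.
Standardized rate: 0.3403×727.0 + 0.2005×223.1 + 0.2589×348.4 + 0.2003×956.2 = 573.8502 per 1,000.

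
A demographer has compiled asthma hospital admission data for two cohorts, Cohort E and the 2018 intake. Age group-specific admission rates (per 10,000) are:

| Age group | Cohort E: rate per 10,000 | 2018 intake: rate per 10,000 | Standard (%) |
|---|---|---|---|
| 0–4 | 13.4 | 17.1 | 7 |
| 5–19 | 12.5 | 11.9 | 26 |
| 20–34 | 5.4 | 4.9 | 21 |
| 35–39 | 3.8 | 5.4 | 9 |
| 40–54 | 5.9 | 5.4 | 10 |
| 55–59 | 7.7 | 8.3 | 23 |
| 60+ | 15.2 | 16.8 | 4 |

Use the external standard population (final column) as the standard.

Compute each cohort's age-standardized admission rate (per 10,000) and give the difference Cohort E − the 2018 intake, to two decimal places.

-0.29

Standard weights: 0.07, 0.26, 0.21, 0.09, 0.10, 0.23, 0.04.
Cohort E: 0.0700×13.4 + 0.2600×12.5 + 0.2100×5.4 + 0.0900×3.8 + 0.1000×5.9 + 0.2300×7.7 + 0.0400×15.2 = 8.6330 per 10,000.
The 2018 intake: 0.0700×17.1 + 0.2600×11.9 + 0.2100×4.9 + 0.0900×5.4 + 0.1000×5.4 + 0.2300×8.3 + 0.0400×16.8 = 8.9270 per 10,000.
Difference = 8.6330 − 8.9270 = -0.2940.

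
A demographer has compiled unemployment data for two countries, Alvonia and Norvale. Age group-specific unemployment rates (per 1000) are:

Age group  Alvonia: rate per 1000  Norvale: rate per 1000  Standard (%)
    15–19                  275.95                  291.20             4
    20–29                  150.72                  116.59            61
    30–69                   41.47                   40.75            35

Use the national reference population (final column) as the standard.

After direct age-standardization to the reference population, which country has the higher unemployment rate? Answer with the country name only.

Standard weights: 0.04, 0.61, 0.35.
Alvonia: 0.0400×275.95 + 0.6100×150.72 + 0.3500×41.47 = 117.4917 per 1000.
Norvale: 0.0400×291.20 + 0.6100×116.59 + 0.3500×40.75 = 97.0304 per 1000.

Alvonia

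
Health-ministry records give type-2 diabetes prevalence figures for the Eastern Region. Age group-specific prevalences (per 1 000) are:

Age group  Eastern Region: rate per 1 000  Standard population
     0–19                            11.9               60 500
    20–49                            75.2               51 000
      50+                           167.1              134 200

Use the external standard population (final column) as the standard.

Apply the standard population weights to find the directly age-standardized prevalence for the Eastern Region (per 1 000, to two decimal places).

109.81

Standard total = 245 700; weights = 0.2462, 0.2076, 0.5462.
Standardized rate: 0.2462×11.9 + 0.2076×75.2 + 0.5462×167.1 = 109.8086 per 1 000.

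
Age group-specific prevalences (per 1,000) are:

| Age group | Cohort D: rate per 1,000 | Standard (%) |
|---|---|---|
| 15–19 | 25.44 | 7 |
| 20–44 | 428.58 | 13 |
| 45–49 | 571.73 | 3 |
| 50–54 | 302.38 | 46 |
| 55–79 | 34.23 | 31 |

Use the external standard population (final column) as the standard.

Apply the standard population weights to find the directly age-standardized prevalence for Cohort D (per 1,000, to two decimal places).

224.35

Standard weights: 0.07, 0.13, 0.03, 0.46, 0.31.
Standardized rate: 0.0700×25.44 + 0.1300×428.58 + 0.0300×571.73 + 0.4600×302.38 + 0.3100×34.23 = 224.3542 per 1,000.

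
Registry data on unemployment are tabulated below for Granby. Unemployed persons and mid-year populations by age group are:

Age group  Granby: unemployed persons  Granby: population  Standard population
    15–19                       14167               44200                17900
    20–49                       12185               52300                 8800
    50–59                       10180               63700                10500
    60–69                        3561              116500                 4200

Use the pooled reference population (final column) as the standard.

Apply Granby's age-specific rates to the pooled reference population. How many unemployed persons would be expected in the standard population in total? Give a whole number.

Age-specific rates per 1000 for Granby: 320.520, 232.983, 159.812, 30.567.
Expected unemployed persons = Σ (standard pop × age-specific rate ÷ 1000)
= 17900×320.520/1000 + 8800×232.983/1000 + 10500×159.812/1000 + 4200×30.567/1000
= 5737.31 + 2050.25 + 1678.02 + 128.38 = 9593.96.

9594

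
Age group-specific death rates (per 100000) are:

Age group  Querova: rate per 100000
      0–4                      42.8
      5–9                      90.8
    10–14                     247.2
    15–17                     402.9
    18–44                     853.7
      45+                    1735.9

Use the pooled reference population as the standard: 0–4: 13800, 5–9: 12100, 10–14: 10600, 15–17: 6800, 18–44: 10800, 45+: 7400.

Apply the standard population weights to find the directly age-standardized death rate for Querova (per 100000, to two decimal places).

Standard total = 61500; weights = 0.2244, 0.1967, 0.1724, 0.1106, 0.1756, 0.1203.
Standardized rate: 0.2244×42.8 + 0.1967×90.8 + 0.1724×247.2 + 0.1106×402.9 + 0.1756×853.7 + 0.1203×1735.9 = 473.4143 per 100000.

473.41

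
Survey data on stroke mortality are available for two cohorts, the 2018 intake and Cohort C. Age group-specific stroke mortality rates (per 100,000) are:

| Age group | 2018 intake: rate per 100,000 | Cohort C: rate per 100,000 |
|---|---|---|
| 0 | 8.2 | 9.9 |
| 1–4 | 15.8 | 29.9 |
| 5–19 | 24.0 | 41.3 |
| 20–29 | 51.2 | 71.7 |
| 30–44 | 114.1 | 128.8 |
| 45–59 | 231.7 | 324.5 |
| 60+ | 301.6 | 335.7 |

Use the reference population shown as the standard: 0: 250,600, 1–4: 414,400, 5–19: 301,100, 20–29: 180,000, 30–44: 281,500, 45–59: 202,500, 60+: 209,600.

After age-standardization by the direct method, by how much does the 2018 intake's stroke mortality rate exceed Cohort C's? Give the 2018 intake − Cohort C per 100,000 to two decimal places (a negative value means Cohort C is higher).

Standard total = 1,839,700; weights = 0.1362, 0.2253, 0.1637, 0.0978, 0.1530, 0.1101, 0.1139.
The 2018 intake: 0.1362×8.2 + 0.2253×15.8 + 0.1637×24.0 + 0.0978×51.2 + 0.1530×114.1 + 0.1101×231.7 + 0.1139×301.6 = 90.9380 per 100,000.
Cohort C: 0.1362×9.9 + 0.2253×29.9 + 0.1637×41.3 + 0.0978×71.7 + 0.1530×128.8 + 0.1101×324.5 + 0.1139×335.7 = 115.5319 per 100,000.
Difference = 90.9380 − 115.5319 = -24.5940.

-24.59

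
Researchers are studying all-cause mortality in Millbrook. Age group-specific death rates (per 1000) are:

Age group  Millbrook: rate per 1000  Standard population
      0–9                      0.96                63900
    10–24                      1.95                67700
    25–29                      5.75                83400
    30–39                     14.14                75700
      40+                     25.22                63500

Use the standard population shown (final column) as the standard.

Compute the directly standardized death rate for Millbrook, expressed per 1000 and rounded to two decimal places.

9.44

Standard total = 354200; weights = 0.1804, 0.1911, 0.2355, 0.2137, 0.1793.
Standardized rate: 0.1804×0.96 + 0.1911×1.95 + 0.2355×5.75 + 0.2137×14.14 + 0.1793×25.22 = 9.4432 per 1000.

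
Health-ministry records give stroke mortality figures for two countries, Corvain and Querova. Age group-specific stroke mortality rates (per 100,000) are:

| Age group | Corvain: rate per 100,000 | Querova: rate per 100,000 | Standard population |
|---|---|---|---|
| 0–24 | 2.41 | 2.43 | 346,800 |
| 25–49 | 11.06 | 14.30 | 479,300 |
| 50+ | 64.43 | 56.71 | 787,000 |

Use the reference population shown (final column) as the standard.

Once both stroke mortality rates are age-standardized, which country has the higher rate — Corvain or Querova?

Standard total = 1,613,100; weights = 0.2150, 0.2971, 0.4879.
Corvain: 0.2150×2.41 + 0.2971×11.06 + 0.4879×64.43 = 35.2385 per 100,000.
Querova: 0.2150×2.43 + 0.2971×14.30 + 0.4879×56.71 = 32.4391 per 100,000.

Corvain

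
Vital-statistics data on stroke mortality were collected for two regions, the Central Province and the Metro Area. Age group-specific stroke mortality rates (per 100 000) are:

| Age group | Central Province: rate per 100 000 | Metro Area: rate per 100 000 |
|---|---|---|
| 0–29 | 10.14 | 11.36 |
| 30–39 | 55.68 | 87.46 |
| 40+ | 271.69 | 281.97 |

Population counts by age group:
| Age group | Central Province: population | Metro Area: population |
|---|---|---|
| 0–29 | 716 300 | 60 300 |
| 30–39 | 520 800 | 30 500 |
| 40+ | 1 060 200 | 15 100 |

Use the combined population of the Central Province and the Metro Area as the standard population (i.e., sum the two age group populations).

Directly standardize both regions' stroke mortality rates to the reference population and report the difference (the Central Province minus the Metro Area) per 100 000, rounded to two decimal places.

-12.28

Combined standard total = 2 403 200; weights = 0.3232, 0.2294, 0.4474.
The Central Province: 0.3232×10.14 + 0.2294×55.68 + 0.4474×271.69 = 137.6162 per 100 000.
The Metro Area: 0.3232×11.36 + 0.2294×87.46 + 0.4474×281.97 = 149.9006 per 100 000.
Difference = 137.6162 − 149.9006 = -12.2844.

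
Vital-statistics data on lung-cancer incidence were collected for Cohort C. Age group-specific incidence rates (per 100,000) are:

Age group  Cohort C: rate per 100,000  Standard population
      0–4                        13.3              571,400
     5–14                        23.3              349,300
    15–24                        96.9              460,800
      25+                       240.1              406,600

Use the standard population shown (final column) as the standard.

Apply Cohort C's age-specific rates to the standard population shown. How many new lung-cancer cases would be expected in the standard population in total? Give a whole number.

1580

Expected new lung-cancer cases = Σ (standard pop × age-specific rate ÷ 100,000)
= 571,400×13.3/100,000 + 349,300×23.3/100,000 + 460,800×96.9/100,000 + 406,600×240.1/100,000
= 76.00 + 81.39 + 446.52 + 976.25 = 1580.14.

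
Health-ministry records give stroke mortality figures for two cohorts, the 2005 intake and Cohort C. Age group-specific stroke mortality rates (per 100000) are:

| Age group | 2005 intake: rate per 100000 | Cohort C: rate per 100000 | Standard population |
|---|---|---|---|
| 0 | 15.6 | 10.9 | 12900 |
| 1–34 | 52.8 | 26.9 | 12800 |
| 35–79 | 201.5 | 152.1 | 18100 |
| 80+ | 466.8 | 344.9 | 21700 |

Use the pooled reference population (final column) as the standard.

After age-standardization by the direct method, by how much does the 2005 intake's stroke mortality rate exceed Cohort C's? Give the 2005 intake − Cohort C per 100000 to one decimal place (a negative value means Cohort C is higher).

60.0

Standard total = 65500; weights = 0.1969, 0.1954, 0.2763, 0.3313.
The 2005 intake: 0.1969×15.6 + 0.1954×52.8 + 0.2763×201.5 + 0.3313×466.8 = 223.7220 per 100000.
Cohort C: 0.1969×10.9 + 0.1954×26.9 + 0.2763×152.1 + 0.3313×344.9 = 163.6988 per 100000.
Difference = 223.7220 − 163.6988 = 60.0232.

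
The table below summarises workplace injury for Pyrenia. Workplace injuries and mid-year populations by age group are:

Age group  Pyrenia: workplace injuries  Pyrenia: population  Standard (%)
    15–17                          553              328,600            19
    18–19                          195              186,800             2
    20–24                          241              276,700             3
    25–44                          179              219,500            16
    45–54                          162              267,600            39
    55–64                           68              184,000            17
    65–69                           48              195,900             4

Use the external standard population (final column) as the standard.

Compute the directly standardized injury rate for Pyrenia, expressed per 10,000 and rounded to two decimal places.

Age-specific rates per 10,000 for Pyrenia: 16.83, 10.44, 8.71, 8.15, 6.05, 3.70, 2.45.
Standard weights: 0.19, 0.02, 0.03, 0.16, 0.39, 0.17, 0.04.
Standardized rate: 0.1900×16.83 + 0.0200×10.44 + 0.0300×8.71 + 0.1600×8.15 + 0.3900×6.05 + 0.1700×3.70 + 0.0400×2.45 = 8.0596 per 10,000.

8.06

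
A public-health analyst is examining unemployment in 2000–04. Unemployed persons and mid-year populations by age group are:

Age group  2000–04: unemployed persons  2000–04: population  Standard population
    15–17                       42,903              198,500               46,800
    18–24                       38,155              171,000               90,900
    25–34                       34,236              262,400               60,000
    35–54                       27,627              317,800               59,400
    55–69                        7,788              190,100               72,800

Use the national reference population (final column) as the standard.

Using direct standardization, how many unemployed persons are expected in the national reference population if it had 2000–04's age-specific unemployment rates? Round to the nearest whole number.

46372

Age-specific rates per 1,000 for 2000–04: 216.136, 223.129, 130.473, 86.932, 40.968.
Expected unemployed persons = Σ (standard pop × age-specific rate ÷ 1,000)
= 46,800×216.136/1,000 + 90,900×223.129/1,000 + 60,000×130.473/1,000 + 59,400×86.932/1,000 + 72,800×40.968/1,000
= 10115.17 + 20282.39 + 7828.35 + 5163.76 + 2982.46 = 46372.14.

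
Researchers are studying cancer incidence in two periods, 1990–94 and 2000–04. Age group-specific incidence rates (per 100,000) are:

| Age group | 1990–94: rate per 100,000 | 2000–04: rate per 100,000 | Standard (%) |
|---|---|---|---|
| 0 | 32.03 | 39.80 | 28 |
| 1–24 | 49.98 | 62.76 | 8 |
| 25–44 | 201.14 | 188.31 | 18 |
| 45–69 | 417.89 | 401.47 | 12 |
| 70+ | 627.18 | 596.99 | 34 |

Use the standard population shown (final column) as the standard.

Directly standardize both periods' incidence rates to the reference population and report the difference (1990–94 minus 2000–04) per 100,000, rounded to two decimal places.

11.35

Standard weights: 0.28, 0.08, 0.18, 0.12, 0.34.
1990–94: 0.2800×32.03 + 0.0800×49.98 + 0.1800×201.14 + 0.1200×417.89 + 0.3400×627.18 = 312.5600 per 100,000.
2000–04: 0.2800×39.80 + 0.0800×62.76 + 0.1800×188.31 + 0.1200×401.47 + 0.3400×596.99 = 301.2136 per 100,000.
Difference = 312.5600 − 301.2136 = 11.3464.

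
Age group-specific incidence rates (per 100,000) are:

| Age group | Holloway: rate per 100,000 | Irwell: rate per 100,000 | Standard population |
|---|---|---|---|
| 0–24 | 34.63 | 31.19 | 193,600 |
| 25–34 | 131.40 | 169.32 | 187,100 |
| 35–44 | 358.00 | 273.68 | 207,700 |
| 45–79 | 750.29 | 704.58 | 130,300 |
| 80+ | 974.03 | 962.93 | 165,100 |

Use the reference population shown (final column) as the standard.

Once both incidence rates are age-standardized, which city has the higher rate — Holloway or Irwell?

Holloway

Standard total = 883,800; weights = 0.2191, 0.2117, 0.2350, 0.1474, 0.1868.
Holloway: 0.2191×34.63 + 0.2117×131.40 + 0.2350×358.00 + 0.1474×750.29 + 0.1868×974.03 = 412.1080 per 100,000.
Irwell: 0.2191×31.19 + 0.2117×169.32 + 0.2350×273.68 + 0.1474×704.58 + 0.1868×962.93 = 390.7536 per 100,000.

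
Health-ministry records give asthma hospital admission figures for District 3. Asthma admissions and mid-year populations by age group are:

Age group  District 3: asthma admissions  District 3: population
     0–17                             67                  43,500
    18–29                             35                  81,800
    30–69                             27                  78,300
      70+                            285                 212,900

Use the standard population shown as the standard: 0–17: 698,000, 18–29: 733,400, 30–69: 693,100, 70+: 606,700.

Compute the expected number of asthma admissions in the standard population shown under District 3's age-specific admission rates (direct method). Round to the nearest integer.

2440

Age-specific rates per 10,000 for District 3: 15.40, 4.28, 3.45, 13.39.
Expected asthma admissions = Σ (standard pop × age-specific rate ÷ 10,000)
= 698,000×15.40/10,000 + 733,400×4.28/10,000 + 693,100×3.45/10,000 + 606,700×13.39/10,000
= 1075.08 + 313.80 + 239.00 + 812.16 = 2440.05.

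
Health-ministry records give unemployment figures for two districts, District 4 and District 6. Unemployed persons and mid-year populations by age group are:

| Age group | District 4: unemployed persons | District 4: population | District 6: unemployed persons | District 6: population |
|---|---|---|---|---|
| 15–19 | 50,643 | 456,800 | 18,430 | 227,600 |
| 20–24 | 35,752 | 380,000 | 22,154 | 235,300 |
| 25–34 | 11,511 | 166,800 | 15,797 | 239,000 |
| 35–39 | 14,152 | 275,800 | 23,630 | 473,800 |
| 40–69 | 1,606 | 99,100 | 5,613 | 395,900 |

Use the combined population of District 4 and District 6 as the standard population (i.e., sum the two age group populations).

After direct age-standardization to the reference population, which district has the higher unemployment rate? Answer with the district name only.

Age-specific rates per 1,000 for District 4: 110.865, 94.084, 69.011, 51.313, 16.206.
For District 6: 80.975, 94.152, 66.096, 49.873, 14.178.
Combined standard total = 2,950,100; weights = 0.2320, 0.2086, 0.1376, 0.2541, 0.1678.
District 4: 0.2320×110.865 + 0.2086×94.084 + 0.1376×69.011 + 0.2541×51.313 + 0.1678×16.206 = 70.5929 per 1,000.
District 6: 0.2320×80.975 + 0.2086×94.152 + 0.1376×66.096 + 0.2541×49.873 + 0.1678×14.178 = 62.5661 per 1,000.

District 4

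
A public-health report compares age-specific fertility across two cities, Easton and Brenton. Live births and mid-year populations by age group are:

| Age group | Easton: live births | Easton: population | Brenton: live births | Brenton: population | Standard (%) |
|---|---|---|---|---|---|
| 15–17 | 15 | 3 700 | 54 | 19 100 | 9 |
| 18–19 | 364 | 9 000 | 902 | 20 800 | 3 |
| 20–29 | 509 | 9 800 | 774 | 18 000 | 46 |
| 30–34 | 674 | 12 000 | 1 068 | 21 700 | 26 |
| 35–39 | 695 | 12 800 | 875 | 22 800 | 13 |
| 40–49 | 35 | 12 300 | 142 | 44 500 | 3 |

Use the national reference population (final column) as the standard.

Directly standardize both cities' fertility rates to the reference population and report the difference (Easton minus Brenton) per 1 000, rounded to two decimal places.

Age-specific rates per 1 000 for Easton: 4.054, 40.444, 51.939, 56.167, 54.297, 2.846.
For Brenton: 2.827, 43.365, 43.000, 49.217, 38.377, 3.191.
Standard weights: 0.09, 0.03, 0.46, 0.26, 0.13, 0.03.
Easton: 0.0900×4.054 + 0.0300×40.444 + 0.4600×51.939 + 0.2600×56.167 + 0.1300×54.297 + 0.0300×2.846 = 47.2173 per 1 000.
Brenton: 0.0900×2.827 + 0.0300×43.365 + 0.4600×43.000 + 0.2600×49.217 + 0.1300×38.377 + 0.0300×3.191 = 39.2165 per 1 000.
Difference = 47.2173 − 39.2165 = 8.0008.

8.00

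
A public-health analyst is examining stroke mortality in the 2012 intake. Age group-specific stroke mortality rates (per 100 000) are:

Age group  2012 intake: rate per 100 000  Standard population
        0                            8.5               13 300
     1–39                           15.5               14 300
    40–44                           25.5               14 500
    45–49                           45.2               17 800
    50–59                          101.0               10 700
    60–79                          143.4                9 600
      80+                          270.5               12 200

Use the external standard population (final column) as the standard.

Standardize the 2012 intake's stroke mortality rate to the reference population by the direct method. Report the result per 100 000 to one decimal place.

Standard total = 92 400; weights = 0.1439, 0.1548, 0.1569, 0.1926, 0.1158, 0.1039, 0.1320.
Standardized rate: 0.1439×8.5 + 0.1548×15.5 + 0.1569×25.5 + 0.1926×45.2 + 0.1158×101.0 + 0.1039×143.4 + 0.1320×270.5 = 78.6412 per 100 000.

78.6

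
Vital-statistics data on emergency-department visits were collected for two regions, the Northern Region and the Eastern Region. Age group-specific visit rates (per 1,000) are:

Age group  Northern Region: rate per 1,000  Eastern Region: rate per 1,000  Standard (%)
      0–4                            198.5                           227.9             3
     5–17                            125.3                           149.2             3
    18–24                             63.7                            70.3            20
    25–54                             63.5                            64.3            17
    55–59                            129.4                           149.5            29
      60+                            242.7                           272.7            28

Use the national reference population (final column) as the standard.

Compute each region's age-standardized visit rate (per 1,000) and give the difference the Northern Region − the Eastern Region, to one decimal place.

Standard weights: 0.03, 0.03, 0.20, 0.17, 0.29, 0.28.
The Northern Region: 0.0300×198.5 + 0.0300×125.3 + 0.2000×63.7 + 0.1700×63.5 + 0.2900×129.4 + 0.2800×242.7 = 138.7310 per 1,000.
The Eastern Region: 0.0300×227.9 + 0.0300×149.2 + 0.2000×70.3 + 0.1700×64.3 + 0.2900×149.5 + 0.2800×272.7 = 156.0150 per 1,000.
Difference = 138.7310 − 156.0150 = -17.2840.

-17.3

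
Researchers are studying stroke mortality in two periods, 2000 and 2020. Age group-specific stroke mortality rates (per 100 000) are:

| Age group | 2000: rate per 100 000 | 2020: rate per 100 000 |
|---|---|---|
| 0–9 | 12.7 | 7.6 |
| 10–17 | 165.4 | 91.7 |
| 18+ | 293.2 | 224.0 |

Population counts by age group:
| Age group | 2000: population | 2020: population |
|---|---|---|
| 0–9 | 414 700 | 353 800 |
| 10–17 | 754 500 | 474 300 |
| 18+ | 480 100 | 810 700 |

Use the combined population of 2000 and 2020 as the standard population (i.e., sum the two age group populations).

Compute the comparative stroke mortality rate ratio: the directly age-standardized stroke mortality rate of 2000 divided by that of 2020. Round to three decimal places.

Combined standard total = 3 288 100; weights = 0.2337, 0.3737, 0.3926.
2000: 0.2337×12.7 + 0.3737×165.4 + 0.3926×293.2 = 179.8808 per 100 000.
2020: 0.2337×7.6 + 0.3737×91.7 + 0.3926×224.0 = 123.9806 per 100 000.
Ratio = 179.8808 ÷ 123.9806 = 1.45088.

1.451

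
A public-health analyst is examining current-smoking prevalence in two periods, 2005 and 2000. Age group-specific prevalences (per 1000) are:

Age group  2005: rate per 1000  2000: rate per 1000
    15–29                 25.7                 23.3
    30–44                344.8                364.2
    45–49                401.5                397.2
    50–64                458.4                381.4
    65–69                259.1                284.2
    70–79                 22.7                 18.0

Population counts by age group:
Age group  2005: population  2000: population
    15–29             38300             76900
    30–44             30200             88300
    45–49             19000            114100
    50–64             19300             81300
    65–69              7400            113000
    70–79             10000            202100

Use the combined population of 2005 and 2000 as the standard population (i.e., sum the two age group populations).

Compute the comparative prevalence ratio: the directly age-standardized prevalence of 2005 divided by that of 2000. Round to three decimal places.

Combined standard total = 799900; weights = 0.1440, 0.1481, 0.1664, 0.1258, 0.1505, 0.2652.
2005: 0.1440×25.7 + 0.1481×344.8 + 0.1664×401.5 + 0.1258×458.4 + 0.1505×259.1 + 0.2652×22.7 = 224.2586 per 1000.
2000: 0.1440×23.3 + 0.1481×364.2 + 0.1664×397.2 + 0.1258×381.4 + 0.1505×284.2 + 0.2652×18.0 = 218.9192 per 1000.
Ratio = 224.2586 ÷ 218.9192 = 1.02439.

1.024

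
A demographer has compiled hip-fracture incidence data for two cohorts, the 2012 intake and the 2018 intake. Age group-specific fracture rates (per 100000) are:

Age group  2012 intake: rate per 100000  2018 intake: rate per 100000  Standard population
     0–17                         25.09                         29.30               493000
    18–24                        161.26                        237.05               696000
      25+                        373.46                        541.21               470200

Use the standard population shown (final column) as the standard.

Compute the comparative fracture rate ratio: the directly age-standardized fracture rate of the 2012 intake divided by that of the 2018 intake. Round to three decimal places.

Standard total = 1659200; weights = 0.2971, 0.4195, 0.2834.
The 2012 intake: 0.2971×25.09 + 0.4195×161.26 + 0.2834×373.46 = 180.9349 per 100000.
The 2018 intake: 0.2971×29.30 + 0.4195×237.05 + 0.2834×541.21 = 261.5168 per 100000.
Ratio = 180.9349 ÷ 261.5168 = 0.69187.

0.692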